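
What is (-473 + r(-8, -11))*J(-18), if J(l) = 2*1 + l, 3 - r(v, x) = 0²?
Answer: 7520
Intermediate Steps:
r(v, x) = 3 (r(v, x) = 3 - 1*0² = 3 - 1*0 = 3 + 0 = 3)
J(l) = 2 + l
(-473 + r(-8, -11))*J(-18) = (-473 + 3)*(2 - 18) = -470*(-16) = 7520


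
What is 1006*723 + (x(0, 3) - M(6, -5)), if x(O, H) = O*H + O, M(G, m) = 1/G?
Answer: 4364027/6 ≈ 7.2734e+5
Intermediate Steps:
x(O, H) = O + H*O (x(O, H) = H*O + O = O + H*O)
1006*723 + (x(0, 3) - M(6, -5)) = 1006*723 + (0*(1 + 3) - 1/6) = 727338 + (0*4 - 1*⅙) = 727338 + (0 - ⅙) = 727338 - ⅙ = 4364027/6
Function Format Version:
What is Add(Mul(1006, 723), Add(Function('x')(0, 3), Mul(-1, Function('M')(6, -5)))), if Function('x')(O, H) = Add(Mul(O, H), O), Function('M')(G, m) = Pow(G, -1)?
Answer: Rational(4364027, 6) ≈ 7.2734e+5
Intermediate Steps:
Function('x')(O, H) = Add(O, Mul(H, O)) (Function('x')(O, H) = Add(Mul(H, O), O) = Add(O, Mul(H, O)))
Add(Mul(1006, 723), Add(Function('x')(0, 3), Mul(-1, Function('M')(6, -5)))) = Add(Mul(1006, 723), Add(Mul(0, Add(1, 3)), Mul(-1, Pow(6, -1)))) = Add(727338, Add(Mul(0, 4), Mul(-1, Rational(1, 6)))) = Add(727338, Add(0, Rational(-1, 6))) = Add(727338, Rational(-1, 6)) = Rational(4364027, 6)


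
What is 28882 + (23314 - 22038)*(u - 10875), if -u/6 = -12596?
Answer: 82587358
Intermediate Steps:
u = 75576 (u = -6*(-12596) = 75576)
28882 + (23314 - 22038)*(u - 10875) = 28882 + (23314 - 22038)*(75576 - 10875) = 28882 + 1276*64701 = 28882 + 82558476 = 82587358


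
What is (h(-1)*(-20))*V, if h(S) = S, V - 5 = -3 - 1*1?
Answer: 20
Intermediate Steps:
V = 1 (V = 5 + (-3 - 1*1) = 5 + (-3 - 1) = 5 - 4 = 1)
(h(-1)*(-20))*V = -1*(-20)*1 = 20*1 = 20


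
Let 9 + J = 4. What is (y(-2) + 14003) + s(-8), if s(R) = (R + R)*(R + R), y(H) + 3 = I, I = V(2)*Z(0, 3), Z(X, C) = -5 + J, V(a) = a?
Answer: 14236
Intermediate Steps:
J = -5 (J = -9 + 4 = -5)
Z(X, C) = -10 (Z(X, C) = -5 - 5 = -10)
I = -20 (I = 2*(-10) = -20)
y(H) = -23 (y(H) = -3 - 20 = -23)
s(R) = 4*R² (s(R) = (2*R)*(2*R) = 4*R²)
(y(-2) + 14003) + s(-8) = (-23 + 14003) + 4*(-8)² = 13980 + 4*64 = 13980 + 256 = 14236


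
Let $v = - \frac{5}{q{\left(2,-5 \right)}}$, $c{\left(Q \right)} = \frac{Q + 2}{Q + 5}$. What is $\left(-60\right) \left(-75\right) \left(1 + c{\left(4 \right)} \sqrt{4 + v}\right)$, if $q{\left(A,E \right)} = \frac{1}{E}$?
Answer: $4500 + 3000 \sqrt{29} \approx 20656.0$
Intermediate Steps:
$c{\left(Q \right)} = \frac{2 + Q}{5 + Q}$
$v = 25$ ($v = - \frac{5}{\frac{1}{-5}} = - \frac{5}{- \frac{1}{5}} = \left(-5\right) \left(-5\right) = 25$)
$\left(-60\right) \left(-75\right) \left(1 + c{\left(4 \right)} \sqrt{4 + v}\right) = \left(-60\right) \left(-75\right) \left(1 + \frac{2 + 4}{5 + 4} \sqrt{4 + 25}\right) = 4500 \left(1 + \frac{1}{9} \cdot 6 \sqrt{29}\right) = 4500 \left(1 + \frac{2 \sqrt{29}}{3}\right) = 4500 + 3000 \sqrt{29}$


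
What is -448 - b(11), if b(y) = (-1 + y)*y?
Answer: -558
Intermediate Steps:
b(y) = y*(-1 + y)
-448 - b(11) = -448 - 11*(-1 + 11) = -448 - 11*10 = -448 - 1*110 = -448 - 110 = -558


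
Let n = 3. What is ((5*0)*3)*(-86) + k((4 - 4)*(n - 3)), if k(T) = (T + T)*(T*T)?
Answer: 0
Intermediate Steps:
k(T) = 2*T**3 (k(T) = (2*T)*T**2 = 2*T**3)
((5*0)*3)*(-86) + k((4 - 4)*(n - 3)) = ((5*0)*3)*(-86) + 2*((4 - 4)*(3 - 3))**3 = (0*3)*(-86) + 2*(0*0)**3 = 0*(-86) + 2*0**3 = 0 + 2*0 = 0 + 0 = 0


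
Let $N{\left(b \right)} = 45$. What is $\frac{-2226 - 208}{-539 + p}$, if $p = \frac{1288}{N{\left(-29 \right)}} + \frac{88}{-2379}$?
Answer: $\frac{86857290}{18214151} \approx 4.7687$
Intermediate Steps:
$p = \frac{1020064}{35685}$ ($p = \frac{1288}{45} + \frac{88}{-2379} = 1288 \cdot \frac{1}{45} + 88 \left(- \frac{1}{2379}\right) = \frac{1288}{45} - \frac{88}{2379} = \frac{1020064}{35685} \approx 28.585$)
$\frac{-2226 - 208}{-539 + p} = \frac{-2226 - 208}{-539 + \frac{1020064}{35685}} = - \frac{2434}{- \frac{18214151}{35685}} = \left(-2434\right) \left(- \frac{35685}{18214151}\right) = \frac{86857290}{18214151}$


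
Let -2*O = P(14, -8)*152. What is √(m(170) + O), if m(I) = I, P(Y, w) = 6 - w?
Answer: I*√894 ≈ 29.9*I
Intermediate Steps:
O = -1064 (O = -(6 - 1*(-8))*152/2 = -(6 + 8)*152/2 = -7*152 = -½*2128 = -1064)
√(m(170) + O) = √(170 - 1064) = √(-894) = I*√894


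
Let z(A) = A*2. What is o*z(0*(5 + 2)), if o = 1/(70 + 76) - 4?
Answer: 0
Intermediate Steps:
o = -583/146 (o = 1/146 - 4 = -583/146 ≈ -3.9931)
z(A) = 2*A
o*z(0*(5 + 2)) = -583*0*(5 + 2)/73 = -583*0*7/73 = -583*0/73 = -583/146*0 = 0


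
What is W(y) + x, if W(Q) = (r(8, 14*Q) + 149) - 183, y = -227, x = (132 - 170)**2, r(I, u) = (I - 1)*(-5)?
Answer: 1375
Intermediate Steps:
r(I, u) = 5 - 5*I (r(I, u) = (-1 + I)*(-5) = 5 - 5*I)
x = 1444 (x = (-38)**2 = 1444)
W(Q) = -69 (W(Q) = ((5 - 5*8) + 149) - 183 = ((5 - 40) + 149) - 183 = (-35 + 149) - 183 = 114 - 183 = -69)
W(y) + x = -69 + 1444 = 1375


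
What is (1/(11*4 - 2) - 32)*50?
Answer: -33575/21 ≈ -1598.8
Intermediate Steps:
(1/(11*4 - 2) - 32)*50 = (1/(44 - 2) - 32)*50 = (1/42 - 32)*50 = -1343/42*50 = -33575/21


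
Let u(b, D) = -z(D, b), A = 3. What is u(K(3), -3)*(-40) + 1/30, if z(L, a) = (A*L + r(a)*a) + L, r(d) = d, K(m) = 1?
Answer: -13199/30 ≈ -439.97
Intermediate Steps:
z(L, a) = a**2 + 4*L (z(L, a) = (3*L + a*a) + L = (3*L + a**2) + L = (a**2 + 3*L) + L = a**2 + 4*L)
u(b, D) = -b**2 - 4*D (u(b, D) = -(b**2 + 4*D) = -b**2 - 4*D)
u(K(3), -3)*(-40) + 1/30 = (-1*1**2 - 4*(-3))*(-40) + 1/30 = (-1*1 + 12)*(-40) + 1/30 = (-1 + 12)*(-40) + 1/30 = 11*(-40) + 1/30 = -440 + 1/30 = -13199/30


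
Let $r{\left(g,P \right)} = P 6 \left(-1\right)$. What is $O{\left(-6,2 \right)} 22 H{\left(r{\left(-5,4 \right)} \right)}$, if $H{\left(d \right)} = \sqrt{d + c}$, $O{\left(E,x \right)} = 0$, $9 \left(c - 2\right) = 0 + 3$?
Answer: $0$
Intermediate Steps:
$c = \frac{7}{3}$ ($c = 2 + \frac{0 + 3}{9} = 2 + \frac{1}{9} \cdot 3 = 2 + \frac{1}{3} = \frac{7}{3} \approx 2.3333$)
$r{\left(g,P \right)} = - 6 P$ ($r{\left(g,P \right)} = 6 P \left(-1\right) = - 6 P$)
$H{\left(d \right)} = \sqrt{\frac{7}{3} + d}$ ($H{\left(d \right)} = \sqrt{d + \frac{7}{3}} = \sqrt{\frac{7}{3} + d}$)
$O{\left(-6,2 \right)} 22 H{\left(r{\left(-5,4 \right)} \right)} = 0 \cdot 22 \frac{\sqrt{21 + 9 \left(\left(-6\right) 4\right)}}{3} = 0 \frac{\sqrt{21 + 9 \left(-24\right)}}{3} = 0 \frac{\sqrt{21 - 216}}{3} = 0 \frac{\sqrt{-195}}{3} = 0 \frac{i \sqrt{195}}{3} = 0$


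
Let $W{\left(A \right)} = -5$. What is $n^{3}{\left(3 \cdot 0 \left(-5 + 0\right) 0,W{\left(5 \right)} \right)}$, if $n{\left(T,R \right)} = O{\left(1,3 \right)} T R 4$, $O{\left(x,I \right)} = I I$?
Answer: $0$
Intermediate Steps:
$O{\left(x,I \right)} = I^{2}$
$n{\left(T,R \right)} = 36 R T$ ($n{\left(T,R \right)} = 3^{2} T R 4 = 9 R T 4 = 36 R T$)
$n^{3}{\left(3 \cdot 0 \left(-5 + 0\right) 0,W{\left(5 \right)} \right)} = \left(36 \left(-5\right) 3 \cdot 0 \left(-5 + 0\right) 0\right)^{3} = \left(36 \left(-5\right) 0 \left(\left(-5\right) 0\right)\right)^{3} = \left(36 \left(-5\right) 0 \cdot 0\right)^{3} = \left(36 \left(-5\right) 0\right)^{3} = 0^{3} = 0$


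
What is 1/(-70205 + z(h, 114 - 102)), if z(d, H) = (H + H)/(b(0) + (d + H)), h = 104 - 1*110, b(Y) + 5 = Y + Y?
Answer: -1/70181 ≈ -1.4249e-5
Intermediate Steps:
b(Y) = -5 + 2*Y (b(Y) = -5 + (Y + Y) = -5 + 2*Y)
h = -6 (h = 104 - 110 = -6)
z(d, H) = 2*H/(-5 + H + d) (z(d, H) = (H + H)/((-5 + 2*0) + (d + H)) = (2*H)/((-5 + 0) + (H + d)) = (2*H)/(-5 + (H + d)) = (2*H)/(-5 + H + d) = 2*H/(-5 + H + d))
1/(-70205 + z(h, 114 - 102)) = 1/(-70205 + 2*(114 - 102)/(-5 + (114 - 102) - 6)) = 1/(-70205 + 2*12/(-5 + 12 - 6)) = 1/(-70205 + 2*12/1) = 1/(-70205 + 2*12*1) = 1/(-70205 + 24) = 1/(-70181) = -1/70181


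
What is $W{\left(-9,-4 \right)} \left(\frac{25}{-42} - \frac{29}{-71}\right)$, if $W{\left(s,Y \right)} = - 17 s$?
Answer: $- \frac{28407}{994} \approx -28.578$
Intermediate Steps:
$W{\left(-9,-4 \right)} \left(\frac{25}{-42} - \frac{29}{-71}\right) = \left(-17\right) \left(-9\right) \left(\frac{25}{-42} - \frac{29}{-71}\right) = 153 \left(25 \left(- \frac{1}{42}\right) - - \frac{29}{71}\right) = 153 \left(- \frac{25}{42} + \frac{29}{71}\right) = 153 \left(- \frac{557}{2982}\right) = - \frac{28407}{994}$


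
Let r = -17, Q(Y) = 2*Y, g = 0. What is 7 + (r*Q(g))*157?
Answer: 7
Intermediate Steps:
7 + (r*Q(g))*157 = 7 - 34*0*157 = 7 - 17*0*157 = 7 + 0*157 = 7 + 0 = 7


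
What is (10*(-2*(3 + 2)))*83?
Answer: -8300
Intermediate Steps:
(10*(-2*(3 + 2)))*83 = (10*(-2*5))*83 = (10*(-10))*83 = -100*83 = -8300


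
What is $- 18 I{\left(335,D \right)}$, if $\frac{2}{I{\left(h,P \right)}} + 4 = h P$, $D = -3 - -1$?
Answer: $\frac{18}{337} \approx 0.053412$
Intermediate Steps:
$D = -2$ ($D = -3 + 1 = -2$)
$I{\left(h,P \right)} = \frac{2}{-4 + P h}$ ($I{\left(h,P \right)} = \frac{2}{-4 + h P} = \frac{2}{-4 + P h}$)
$- 18 I{\left(335,D \right)} = - 18 \frac{2}{-4 - 670} = - 18 \frac{2}{-674} = - 18 \cdot 2 \left(- \frac{1}{674}\right) = \left(-18\right) \left(- \frac{1}{337}\right) = \frac{18}{337}$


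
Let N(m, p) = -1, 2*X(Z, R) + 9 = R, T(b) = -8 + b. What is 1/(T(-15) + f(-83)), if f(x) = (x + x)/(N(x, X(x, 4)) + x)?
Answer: -42/883 ≈ -0.047565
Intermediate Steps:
X(Z, R) = -9/2 + R/2
f(x) = 2*x/(-1 + x) (f(x) = (x + x)/(-1 + x) = (2*x)/(-1 + x) = 2*x/(-1 + x))
1/(T(-15) + f(-83)) = 1/((-8 - 15) + 2*(-83)/(-1 - 83)) = 1/(-23 + 2*(-83)/(-84)) = 1/(-23 + 2*(-83)*(-1/84)) = 1/(-23 + 83/42) = 1/(-883/42) = -42/883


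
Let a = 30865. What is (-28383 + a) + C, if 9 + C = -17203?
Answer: -14730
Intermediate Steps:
C = -17212 (C = -9 - 17203 = -17212)
(-28383 + a) + C = (-28383 + 30865) - 17212 = 2482 - 17212 = -14730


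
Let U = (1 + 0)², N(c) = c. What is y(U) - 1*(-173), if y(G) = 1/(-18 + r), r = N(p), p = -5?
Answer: 3978/23 ≈ 172.96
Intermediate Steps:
r = -5
U = 1 (U = 1² = 1)
y(G) = -1/23 (y(G) = 1/(-18 - 5) = 1/(-23) = -1/23)
y(U) - 1*(-173) = -1/23 - 1*(-173) = -1/23 + 173 = 3978/23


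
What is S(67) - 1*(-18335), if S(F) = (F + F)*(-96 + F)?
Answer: 14449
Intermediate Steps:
S(F) = 2*F*(-96 + F) (S(F) = (2*F)*(-96 + F) = 2*F*(-96 + F))
S(67) - 1*(-18335) = 2*67*(-96 + 67) - 1*(-18335) = 2*67*(-29) + 18335 = -3886 + 18335 = 14449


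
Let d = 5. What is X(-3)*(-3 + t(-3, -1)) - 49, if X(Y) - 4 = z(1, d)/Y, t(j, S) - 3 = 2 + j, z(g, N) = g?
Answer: -158/3 ≈ -52.667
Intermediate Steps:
t(j, S) = 5 + j (t(j, S) = 3 + (2 + j) = 5 + j)
X(Y) = 4 + 1/Y
X(-3)*(-3 + t(-3, -1)) - 49 = (4 + 1/(-3))*(-3 + (5 - 3)) - 49 = (4 - ⅓)*(-3 + 2) - 49 = (11/3)*(-1) - 49 = -11/3 - 49 = -158/3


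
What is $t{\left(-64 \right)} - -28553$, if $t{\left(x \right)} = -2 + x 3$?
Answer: $28359$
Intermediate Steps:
$t{\left(x \right)} = -2 + 3 x$
$t{\left(-64 \right)} - -28553 = \left(-2 + 3 \left(-64\right)\right) - -28553 = \left(-2 - 192\right) + 28553 = -194 + 28553 = 28359$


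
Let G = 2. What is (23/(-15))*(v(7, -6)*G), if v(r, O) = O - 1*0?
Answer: 92/5 ≈ 18.400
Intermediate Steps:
v(r, O) = O (v(r, O) = O + 0 = O)
(23/(-15))*(v(7, -6)*G) = (23/(-15))*(-6*2) = (23*(-1/15))*(-12) = -23/15*(-12) = 92/5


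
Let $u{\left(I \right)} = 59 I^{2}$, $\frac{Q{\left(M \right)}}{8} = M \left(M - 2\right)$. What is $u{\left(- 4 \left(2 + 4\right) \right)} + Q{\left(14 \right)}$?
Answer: $35328$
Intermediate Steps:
$Q{\left(M \right)} = 8 M \left(-2 + M\right)$ ($Q{\left(M \right)} = 8 M \left(M - 2\right) = 8 M \left(-2 + M\right)$)
$u{\left(- 4 \left(2 + 4\right) \right)} + Q{\left(14 \right)} = 59 \left(- 4 \left(2 + 4\right)\right)^{2} + 8 \cdot 14 \left(-2 + 14\right) = 59 \left(\left(-4\right) 6\right)^{2} + 8 \cdot 14 \cdot 12 = 59 \left(-24\right)^{2} + 1344 = 59 \cdot 576 + 1344 = 33984 + 1344 = 35328$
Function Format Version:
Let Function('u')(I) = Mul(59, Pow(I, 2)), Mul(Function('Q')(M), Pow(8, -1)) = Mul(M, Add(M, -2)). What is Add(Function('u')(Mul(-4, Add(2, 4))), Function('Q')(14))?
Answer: 35328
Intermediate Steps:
Function('Q')(M) = Mul(8, M, Add(-2, M)) (Function('Q')(M) = Mul(8, Mul(M, Add(M, -2))) = Mul(8, Mul(M, Add(-2, M))) = Mul(8, M, Add(-2, M)))
Add(Function('u')(Mul(-4, Add(2, 4))), Function('Q')(14)) = Add(Mul(59, Pow(Mul(-4, Add(2, 4)), 2)), Mul(8, 14, Add(-2, 14))) = Add(Mul(59, Pow(Mul(-4, 6), 2)), Mul(8, 14, 12)) = Add(Mul(59, Pow(-24, 2)), 1344) = Add(Mul(59, 576), 1344) = Add(33984, 1344) = 35328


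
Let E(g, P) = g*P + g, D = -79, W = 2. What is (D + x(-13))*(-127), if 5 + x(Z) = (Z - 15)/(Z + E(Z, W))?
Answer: 137795/13 ≈ 10600.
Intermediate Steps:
E(g, P) = g + P*g (E(g, P) = P*g + g = g + P*g)
x(Z) = -5 + (-15 + Z)/(4*Z) (x(Z) = -5 + (Z - 15)/(Z + Z*(1 + 2)) = -5 + (-15 + Z)/(Z + Z*3) = -5 + (-15 + Z)/(Z + 3*Z) = -5 + (-15 + Z)/((4*Z)) = -5 + (-15 + Z)*(1/(4*Z)) = -5 + (-15 + Z)/(4*Z))
(D + x(-13))*(-127) = (-79 + (¼)*(-15 - 19*(-13))/(-13))*(-127) = (-79 + (¼)*(-1/13)*(-15 + 247))*(-127) = (-79 + (¼)*(-1/13)*232)*(-127) = (-79 - 58/13)*(-127) = -1085/13*(-127) = 137795/13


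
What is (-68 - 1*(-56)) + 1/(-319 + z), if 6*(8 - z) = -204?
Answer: -3325/277 ≈ -12.004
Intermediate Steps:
z = 42 (z = 8 - 1/6*(-204) = 8 + 34 = 42)
(-68 - 1*(-56)) + 1/(-319 + z) = (-68 - 1*(-56)) + 1/(-319 + 42) = (-68 + 56) + 1/(-277) = -12 - 1/277 = -3325/277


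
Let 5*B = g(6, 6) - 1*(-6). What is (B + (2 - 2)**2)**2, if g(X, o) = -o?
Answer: 0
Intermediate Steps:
B = 0 (B = (-1*6 - 1*(-6))/5 = (-6 + 6)/5 = (1/5)*0 = 0)
(B + (2 - 2)**2)**2 = (0 + (2 - 2)**2)**2 = (0 + 0**2)**2 = (0 + 0)**2 = 0**2 = 0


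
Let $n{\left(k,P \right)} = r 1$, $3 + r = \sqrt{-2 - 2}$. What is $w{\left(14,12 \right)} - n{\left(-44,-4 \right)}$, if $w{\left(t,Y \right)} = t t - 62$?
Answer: $137 - 2 i \approx 137.0 - 2.0 i$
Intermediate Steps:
$r = -3 + 2 i$ ($r = -3 + \sqrt{-2 - 2} = -3 + \sqrt{-4} = -3 + 2 i \approx -3.0 + 2.0 i$)
$w{\left(t,Y \right)} = -62 + t^{2}$ ($w{\left(t,Y \right)} = t^{2} - 62 = -62 + t^{2}$)
$n{\left(k,P \right)} = -3 + 2 i$ ($n{\left(k,P \right)} = \left(-3 + 2 i\right) 1 = -3 + 2 i$)
$w{\left(14,12 \right)} - n{\left(-44,-4 \right)} = \left(-62 + 14^{2}\right) - \left(-3 + 2 i\right) = \left(-62 + 196\right) + \left(3 - 2 i\right) = 134 + \left(3 - 2 i\right) = 137 - 2 i$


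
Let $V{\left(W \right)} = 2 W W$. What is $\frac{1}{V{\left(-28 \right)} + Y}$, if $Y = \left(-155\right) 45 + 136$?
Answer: $- \frac{1}{5271} \approx -0.00018972$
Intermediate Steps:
$V{\left(W \right)} = 2 W^{2}$
$Y = -6839$ ($Y = -6975 + 136 = -6839$)
$\frac{1}{V{\left(-28 \right)} + Y} = \frac{1}{2 \left(-28\right)^{2} - 6839} = \frac{1}{2 \cdot 784 - 6839} = \frac{1}{1568 - 6839} = \frac{1}{-5271} = - \frac{1}{5271}$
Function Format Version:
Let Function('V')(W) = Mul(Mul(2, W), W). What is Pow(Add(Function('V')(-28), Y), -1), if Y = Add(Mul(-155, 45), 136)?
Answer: Rational(-1, 5271) ≈ -0.00018972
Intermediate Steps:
Function('V')(W) = Mul(2, Pow(W, 2))
Y = -6839 (Y = Add(-6975, 136) = -6839)
Pow(Add(Function('V')(-28), Y), -1) = Pow(Add(Mul(2, Pow(-28, 2)), -6839), -1) = Pow(Add(Mul(2, 784), -6839), -1) = Pow(Add(1568, -6839), -1) = Pow(-5271, -1) = Rational(-1, 5271)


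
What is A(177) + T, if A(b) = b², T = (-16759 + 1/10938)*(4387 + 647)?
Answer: -153739927732/1823 ≈ -8.4333e+7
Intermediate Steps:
T = -153797040499/1823 (T = (-16759 + 1/10938)*5034 = -183309941/10938*5034 = -153797040499/1823 ≈ -8.4365e+7)
A(177) + T = 177² - 153797040499/1823 = 31329 - 153797040499/1823 = -153739927732/1823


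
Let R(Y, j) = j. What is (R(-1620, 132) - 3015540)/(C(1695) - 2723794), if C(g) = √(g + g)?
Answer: 4106675108976/3709526875523 + 1507704*√3390/3709526875523 ≈ 1.1071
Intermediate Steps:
C(g) = √2*√g (C(g) = √(2*g) = √2*√g)
(R(-1620, 132) - 3015540)/(C(1695) - 2723794) = (132 - 3015540)/(√2*√1695 - 2723794) = -3015408/(√3390 - 2723794) = -3015408/(-2723794 + √3390)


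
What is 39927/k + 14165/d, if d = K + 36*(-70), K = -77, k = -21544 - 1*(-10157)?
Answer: -264987274/29572039 ≈ -8.9607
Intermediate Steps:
k = -11387 (k = -21544 + 10157 = -11387)
d = -2597 (d = -77 + 36*(-70) = -77 - 2520 = -2597)
39927/k + 14165/d = 39927/(-11387) + 14165/(-2597) = 39927*(-1/11387) + 14165*(-1/2597) = -39927/11387 - 14165/2597 = -264987274/29572039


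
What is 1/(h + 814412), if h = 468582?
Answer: 1/1282994 ≈ 7.7943e-7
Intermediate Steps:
1/(h + 814412) = 1/(468582 + 814412) = 1/1282994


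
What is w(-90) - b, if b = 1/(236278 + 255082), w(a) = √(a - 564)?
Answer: -1/491360 + I*√654 ≈ -2.0352e-6 + 25.573*I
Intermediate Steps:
w(a) = √(-564 + a)
b = 1/491360 ≈ 2.0352e-6
w(-90) - b = √(-564 - 90) - 1*1/491360 = √(-654) - 1/491360 = I*√654 - 1/491360 = -1/491360 + I*√654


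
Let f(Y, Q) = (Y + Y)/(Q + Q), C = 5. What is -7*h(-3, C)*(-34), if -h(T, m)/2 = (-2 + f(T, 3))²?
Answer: -4284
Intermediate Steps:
f(Y, Q) = Y/Q (f(Y, Q) = (2*Y)/((2*Q)) = (2*Y)*(1/(2*Q)) = Y/Q)
h(T, m) = -2*(-2 + T/3)²
-7*h(-3, C)*(-34) = -(-14)*(-6 - 3)²/9*(-34) = -(-14)*(-9)²/9*(-34) = -(-14)*81/9*(-34) = -7*(-18)*(-34) = 126*(-34) = -4284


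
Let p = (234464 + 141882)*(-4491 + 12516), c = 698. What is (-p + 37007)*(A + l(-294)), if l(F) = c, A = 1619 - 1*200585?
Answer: 598797046738324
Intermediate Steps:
A = -198966 (A = 1619 - 200585 = -198966)
p = 3020176650 (p = 376346*8025 = 3020176650)
l(F) = 698
(-p + 37007)*(A + l(-294)) = (-1*3020176650 + 37007)*(-198966 + 698) = (-3020176650 + 37007)*(-198268) = -3020139643*(-198268) = 598797046738324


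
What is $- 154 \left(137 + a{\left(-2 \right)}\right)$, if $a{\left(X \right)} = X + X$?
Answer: $-20482$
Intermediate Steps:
$a{\left(X \right)} = 2 X$
$- 154 \left(137 + a{\left(-2 \right)}\right) = - 154 \left(137 + 2 \left(-2\right)\right) = - 154 \left(137 - 4\right) = \left(-154\right) 133 = -20482$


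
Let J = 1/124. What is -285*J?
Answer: -285/124 ≈ -2.2984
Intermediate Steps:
J = 1/124 ≈ 0.0080645
-285*J = -285*1/124 = -285/124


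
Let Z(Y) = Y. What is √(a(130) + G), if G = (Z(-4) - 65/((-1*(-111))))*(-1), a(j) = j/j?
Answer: 2*√17205/111 ≈ 2.3634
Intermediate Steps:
a(j) = 1
G = 509/111 (G = (-4 - 65/((-1*(-111))))*(-1) = (-4 - 65/111)*(-1) = -509/111*(-1) = 509/111 ≈ 4.5856)
√(a(130) + G) = √(1 + 509/111) = √(620/111) = 2*√17205/111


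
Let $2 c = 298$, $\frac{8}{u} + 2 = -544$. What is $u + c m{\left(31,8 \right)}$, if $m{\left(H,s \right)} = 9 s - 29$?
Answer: $\frac{1749107}{273} \approx 6407.0$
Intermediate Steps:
$u = - \frac{4}{273}$ ($u = \frac{8}{-2 - 544} = \frac{8}{-546} = 8 \left(- \frac{1}{546}\right) = - \frac{4}{273} \approx -0.014652$)
$m{\left(H,s \right)} = -29 + 9 s$
$c = 149$ ($c = \frac{1}{2} \cdot 298 = 149$)
$u + c m{\left(31,8 \right)} = - \frac{4}{273} + 149 \left(-29 + 9 \cdot 8\right) = - \frac{4}{273} + 149 \left(-29 + 72\right) = - \frac{4}{273} + 149 \cdot 43 = - \frac{4}{273} + 6407 = \frac{1749107}{273}$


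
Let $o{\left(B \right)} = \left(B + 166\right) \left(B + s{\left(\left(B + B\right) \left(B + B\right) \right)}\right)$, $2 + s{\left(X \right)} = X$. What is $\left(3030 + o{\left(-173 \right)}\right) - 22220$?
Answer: $-855977$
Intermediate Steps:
$s{\left(X \right)} = -2 + X$
$o{\left(B \right)} = \left(166 + B\right) \left(-2 + B + 4 B^{2}\right)$ ($o{\left(B \right)} = \left(B + 166\right) \left(B + \left(-2 + \left(B + B\right) \left(B + B\right)\right)\right) = \left(166 + B\right) \left(B + \left(-2 + 2 B 2 B\right)\right) = \left(166 + B\right) \left(B + \left(-2 + 4 B^{2}\right)\right) = \left(166 + B\right) \left(-2 + B + 4 B^{2}\right)$)
$\left(3030 + o{\left(-173 \right)}\right) - 22220 = \left(3030 + \left(-332 + 4 \left(-173\right)^{3} + 164 \left(-173\right) + 665 \left(-173\right)^{2}\right)\right) - 22220 = \left(3030 + \left(-332 + 4 \left(-5177717\right) - 28372 + 665 \cdot 29929\right)\right) - 22220 = \left(3030 - 836787\right) - 22220 = -833757 - 22220 = -855977$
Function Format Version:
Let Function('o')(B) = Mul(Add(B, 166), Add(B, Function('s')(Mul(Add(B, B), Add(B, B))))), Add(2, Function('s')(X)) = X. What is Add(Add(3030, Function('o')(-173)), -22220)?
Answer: -855977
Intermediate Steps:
Function('s')(X) = Add(-2, X)
Function('o')(B) = Mul(Add(166, B), Add(-2, B, Mul(4, Pow(B, 2)))) (Function('o')(B) = Mul(Add(B, 166), Add(B, Add(-2, Mul(Add(B, B), Add(B, B))))) = Mul(Add(166, B), Add(B, Add(-2, Mul(Mul(2, B), Mul(2, B))))) = Mul(Add(166, B), Add(B, Add(-2, Mul(4, Pow(B, 2))))) = Mul(Add(166, B), Add(-2, B, Mul(4, Pow(B, 2)))))
Add(Add(3030, Function('o')(-173)), -22220) = Add(Add(3030, Add(-332, Mul(4, Pow(-173, 3)), Mul(164, -173), Mul(665, Pow(-173, 2)))), -22220) = Add(Add(3030, Add(-332, Mul(4, -5177717), -28372, Mul(665, 29929))), -22220) = Add(Add(3030, Add(-332, -20710868, -28372, 19902785)), -22220) = Add(Add(3030, -836787), -22220) = Add(-833757, -22220) = -855977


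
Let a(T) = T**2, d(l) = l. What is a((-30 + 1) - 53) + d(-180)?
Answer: 6544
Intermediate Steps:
a((-30 + 1) - 53) + d(-180) = ((-30 + 1) - 53)**2 - 180 = (-29 - 53)**2 - 180 = (-82)**2 - 180 = 6724 - 180 = 6544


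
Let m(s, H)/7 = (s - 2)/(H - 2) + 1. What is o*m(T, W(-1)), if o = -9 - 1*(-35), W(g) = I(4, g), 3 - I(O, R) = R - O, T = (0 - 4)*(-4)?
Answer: 1820/3 ≈ 606.67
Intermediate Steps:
T = 16 (T = -4*(-4) = 16)
I(O, R) = 3 + O - R (I(O, R) = 3 - (R - O) = 3 + (O - R) = 3 + O - R)
W(g) = 7 - g (W(g) = 3 + 4 - g = 7 - g)
m(s, H) = 7 + 7*(-2 + s)/(-2 + H) (m(s, H) = 7*((s - 2)/(H - 2) + 1) = 7*((-2 + s)/(-2 + H) + 1) = 7*(1 + (-2 + s)/(-2 + H)) = 7 + 7*(-2 + s)/(-2 + H))
o = 26 (o = -9 + 35 = 26)
o*m(T, W(-1)) = 26*(7*(-4 + (7 - 1*(-1)) + 16)/(-2 + (7 - 1*(-1)))) = 26*(7*(-4 + (7 + 1) + 16)/(-2 + (7 + 1))) = 26*(7*(-4 + 8 + 16)/(-2 + 8)) = 26*(7*20/6) = 26*(7*(⅙)*20) = 26*(70/3) = 1820/3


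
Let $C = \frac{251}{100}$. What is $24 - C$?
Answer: $\frac{2149}{100} \approx 21.49$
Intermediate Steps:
$C = \frac{251}{100}$ ($C = 251 \cdot \frac{1}{100} = \frac{251}{100} \approx 2.51$)
$24 - C = 24 - \frac{251}{100} = \frac{2149}{100}$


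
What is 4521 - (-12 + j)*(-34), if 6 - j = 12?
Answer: 3909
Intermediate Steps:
j = -6 (j = 6 - 1*12 = 6 - 12 = -6)
4521 - (-12 + j)*(-34) = 4521 - (-12 - 6)*(-34) = 4521 - (-18)*(-34) = 4521 - 1*612 = 4521 - 612 = 3909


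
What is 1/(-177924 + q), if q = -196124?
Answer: -1/374048 ≈ -2.6735e-6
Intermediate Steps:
1/(-177924 + q) = 1/(-177924 - 196124) = 1/(-374048) = -1/374048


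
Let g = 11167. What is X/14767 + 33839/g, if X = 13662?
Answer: 50174159/12684853 ≈ 3.9554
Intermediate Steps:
X/14767 + 33839/g = 13662/14767 + 33839/11167 = 13662*(1/14767) + 33839*(1/11167) = 13662/14767 + 2603/859 = 50174159/12684853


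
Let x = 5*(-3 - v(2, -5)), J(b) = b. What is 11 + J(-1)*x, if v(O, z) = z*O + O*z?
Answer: -74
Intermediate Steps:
v(O, z) = 2*O*z (v(O, z) = O*z + O*z = 2*O*z)
x = 85 (x = 5*(-3 - 2*2*(-5)) = 5*(-3 - 1*(-20)) = 5*(-3 + 20) = 5*17 = 85)
11 + J(-1)*x = 11 - 1*85 = 11 - 85 = -74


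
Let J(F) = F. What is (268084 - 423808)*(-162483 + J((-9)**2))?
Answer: 25289889048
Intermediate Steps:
(268084 - 423808)*(-162483 + J((-9)**2)) = (268084 - 423808)*(-162483 + (-9)**2) = -155724*(-162483 + 81) = -155724*(-162402) = 25289889048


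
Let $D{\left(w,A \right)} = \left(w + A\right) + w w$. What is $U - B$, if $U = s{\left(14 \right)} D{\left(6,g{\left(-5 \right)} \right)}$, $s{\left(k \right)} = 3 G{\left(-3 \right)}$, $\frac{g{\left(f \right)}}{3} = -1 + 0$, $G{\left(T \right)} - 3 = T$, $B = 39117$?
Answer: $-39117$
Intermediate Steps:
$G{\left(T \right)} = 3 + T$
$g{\left(f \right)} = -3$ ($g{\left(f \right)} = 3 \left(-1 + 0\right) = 3 \left(-1\right) = -3$)
$s{\left(k \right)} = 0$ ($s{\left(k \right)} = 3 \left(3 - 3\right) = 3 \cdot 0 = 0$)
$D{\left(w,A \right)} = A + w + w^{2}$ ($D{\left(w,A \right)} = \left(A + w\right) + w^{2} = A + w + w^{2}$)
$U = 0$ ($U = 0 \left(-3 + 6 + 6^{2}\right) = 0 \left(-3 + 6 + 36\right) = 0 \cdot 39 = 0$)
$U - B = 0 - 39117 = -39117$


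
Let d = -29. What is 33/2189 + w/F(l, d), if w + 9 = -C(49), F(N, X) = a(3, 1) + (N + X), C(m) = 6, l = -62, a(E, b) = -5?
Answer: 1091/6368 ≈ 0.17133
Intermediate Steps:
F(N, X) = -5 + N + X (F(N, X) = -5 + (N + X) = -5 + N + X)
w = -15 (w = -9 - 1*6 = -9 - 6 = -15)
33/2189 + w/F(l, d) = 33/2189 - 15/(-5 - 62 - 29) = 33*(1/2189) - 15/(-96) = 3/199 - 15*(-1/96) = 3/199 + 5/32 = 1091/6368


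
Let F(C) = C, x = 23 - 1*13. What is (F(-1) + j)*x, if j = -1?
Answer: -20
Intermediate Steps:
x = 10 (x = 23 - 13 = 10)
(F(-1) + j)*x = (-1 - 1)*10 = -2*10 = -20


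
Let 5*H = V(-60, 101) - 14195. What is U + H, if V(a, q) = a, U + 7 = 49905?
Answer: 47047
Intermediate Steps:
U = 49898 (U = -7 + 49905 = 49898)
H = -2851 (H = (-60 - 14195)/5 = (⅕)*(-14255) = -2851)
U + H = 49898 - 2851 = 47047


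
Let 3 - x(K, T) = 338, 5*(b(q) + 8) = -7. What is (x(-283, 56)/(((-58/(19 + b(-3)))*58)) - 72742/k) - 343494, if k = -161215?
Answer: -46571349168728/135581815 ≈ -3.4349e+5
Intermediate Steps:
b(q) = -47/5 (b(q) = -8 + (⅕)*(-7) = -8 - 7/5 = -47/5)
x(K, T) = -335 (x(K, T) = 3 - 1*338 = 3 - 338 = -335)
(x(-283, 56)/(((-58/(19 + b(-3)))*58)) - 72742/k) - 343494 = (-335/((-58/(19 - 47/5))*58) - 72742/(-161215)) - 343494 = (-335/((-58/(48/5))*58) - 72742*(-1/161215)) - 343494 = (-335/(((5/48)*(-58))*58) + 72742/161215) - 343494 = (-335/((-145/24*58)) + 72742/161215) - 343494 = (-335/(-4205/12) + 72742/161215) - 343494 = (-335*(-12/4205) + 72742/161215) - 343494 = (804/841 + 72742/161215) - 343494 = 190792882/135581815 - 343494 = -46571349168728/135581815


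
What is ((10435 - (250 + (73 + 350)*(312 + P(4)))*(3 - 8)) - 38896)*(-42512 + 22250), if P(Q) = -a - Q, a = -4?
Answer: -12819139278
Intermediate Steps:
P(Q) = 4 - Q (P(Q) = -1*(-4) - Q = 4 - Q)
((10435 - (250 + (73 + 350)*(312 + P(4)))*(3 - 8)) - 38896)*(-42512 + 22250) = ((10435 - (250 + (73 + 350)*(312 + (4 - 1*4)))*(3 - 8)) - 38896)*(-42512 + 22250) = ((10435 - (250 + 423*(312 + (4 - 4)))*(-5)) - 38896)*(-20262) = ((10435 - (250 + 423*(312 + 0))*(-5)) - 38896)*(-20262) = ((10435 - (250 + 423*312)*(-5)) - 38896)*(-20262) = ((10435 - (250 + 131976)*(-5)) - 38896)*(-20262) = ((10435 - 132226*(-5)) - 38896)*(-20262) = ((10435 - 1*(-661130)) - 38896)*(-20262) = ((10435 + 661130) - 38896)*(-20262) = (671565 - 38896)*(-20262) = 632669*(-20262) = -12819139278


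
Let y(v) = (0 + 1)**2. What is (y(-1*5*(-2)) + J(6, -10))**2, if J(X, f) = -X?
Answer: 25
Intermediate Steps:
y(v) = 1 (y(v) = 1**2 = 1)
(y(-1*5*(-2)) + J(6, -10))**2 = (1 - 1*6)**2 = (1 - 6)**2 = (-5)**2 = 25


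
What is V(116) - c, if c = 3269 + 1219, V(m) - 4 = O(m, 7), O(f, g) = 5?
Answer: -4479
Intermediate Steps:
V(m) = 9 (V(m) = 4 + 5 = 9)
c = 4488
V(116) - c = 9 - 1*4488 = 9 - 4488 = -4479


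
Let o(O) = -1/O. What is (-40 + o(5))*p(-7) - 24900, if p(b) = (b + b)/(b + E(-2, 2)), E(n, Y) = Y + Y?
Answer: -125438/5 ≈ -25088.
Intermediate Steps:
E(n, Y) = 2*Y
p(b) = 2*b/(4 + b) (p(b) = (b + b)/(b + 2*2) = (2*b)/(b + 4) = (2*b)/(4 + b) = 2*b/(4 + b))
(-40 + o(5))*p(-7) - 24900 = (-40 - 1/5)*(2*(-7)/(4 - 7)) - 24900 = (-40 - 1*⅕)*(2*(-7)/(-3)) - 24900 = (-40 - ⅕)*(2*(-7)*(-⅓)) - 24900 = -201/5*14/3 - 24900 = -938/5 - 24900 = -125438/5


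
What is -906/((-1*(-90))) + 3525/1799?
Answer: -218774/26985 ≈ -8.1072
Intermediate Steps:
-906/((-1*(-90))) + 3525/1799 = -906/90 + 3525*(1/1799) = -906*1/90 + 3525/1799 = -151/15 + 3525/1799 = -218774/26985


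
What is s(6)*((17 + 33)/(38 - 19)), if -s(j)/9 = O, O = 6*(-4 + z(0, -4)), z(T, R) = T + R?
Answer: 21600/19 ≈ 1136.8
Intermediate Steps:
z(T, R) = R + T
O = -48 (O = 6*(-4 + (-4 + 0)) = 6*(-4 - 4) = 6*(-8) = -48)
s(j) = 432 (s(j) = -9*(-48) = 432)
s(6)*((17 + 33)/(38 - 19)) = 432*((17 + 33)/(38 - 19)) = 432*(50/19) = 21600/19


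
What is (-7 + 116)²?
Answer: 11881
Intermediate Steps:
(-7 + 116)² = 109² = 11881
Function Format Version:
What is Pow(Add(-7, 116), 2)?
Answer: 11881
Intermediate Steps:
Pow(Add(-7, 116), 2) = Pow(109, 2) = 11881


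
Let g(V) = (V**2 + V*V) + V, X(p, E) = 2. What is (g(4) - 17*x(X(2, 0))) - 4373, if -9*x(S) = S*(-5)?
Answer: -39203/9 ≈ -4355.9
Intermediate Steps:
x(S) = 5*S/9 (x(S) = -S*(-5)/9 = -(-5)*S/9 = 5*S/9)
g(V) = V + 2*V**2 (g(V) = (V**2 + V**2) + V = 2*V**2 + V = V + 2*V**2)
(g(4) - 17*x(X(2, 0))) - 4373 = (4*(1 + 2*4) - 85*2/9) - 4373 = (4*(1 + 8) - 17*10/9) - 4373 = (4*9 - 170/9) - 4373 = (36 - 170/9) - 4373 = 154/9 - 4373 = -39203/9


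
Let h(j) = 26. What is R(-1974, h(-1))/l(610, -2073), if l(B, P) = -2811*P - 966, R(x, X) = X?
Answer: 26/5826237 ≈ 4.4626e-6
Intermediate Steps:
l(B, P) = -966 - 2811*P
R(-1974, h(-1))/l(610, -2073) = 26/(-966 - 2811*(-2073)) = 26/(-966 + 5827203) = 26/5826237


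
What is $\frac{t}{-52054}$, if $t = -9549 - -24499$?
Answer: $- \frac{7475}{26027} \approx -0.2872$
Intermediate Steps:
$t = 14950$ ($t = -9549 + 24499 = 14950$)
$\frac{t}{-52054} = \frac{14950}{-52054} = 14950 \left(- \frac{1}{52054}\right) = - \frac{7475}{26027}$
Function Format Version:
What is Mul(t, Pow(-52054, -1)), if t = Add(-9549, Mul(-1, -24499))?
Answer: Rational(-7475, 26027) ≈ -0.28720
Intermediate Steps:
t = 14950 (t = Add(-9549, 24499) = 14950)
Mul(t, Pow(-52054, -1)) = Mul(14950, Pow(-52054, -1)) = Mul(14950, Rational(-1, 52054)) = Rational(-7475, 26027)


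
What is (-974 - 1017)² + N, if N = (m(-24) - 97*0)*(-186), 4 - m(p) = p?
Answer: 3958873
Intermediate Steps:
m(p) = 4 - p
N = -5208 (N = ((4 - 1*(-24)) - 97*0)*(-186) = ((4 + 24) + 0)*(-186) = (28 + 0)*(-186) = 28*(-186) = -5208)
(-974 - 1017)² + N = (-974 - 1017)² - 5208 = (-1991)² - 5208 = 3964081 - 5208 = 3958873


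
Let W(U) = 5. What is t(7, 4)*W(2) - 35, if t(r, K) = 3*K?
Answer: 25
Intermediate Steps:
t(7, 4)*W(2) - 35 = (3*4)*5 - 35 = 12*5 - 35 = 60 - 35 = 25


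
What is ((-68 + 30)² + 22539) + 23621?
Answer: 47604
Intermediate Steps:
((-68 + 30)² + 22539) + 23621 = ((-38)² + 22539) + 23621 = (1444 + 22539) + 23621 = 23983 + 23621 = 47604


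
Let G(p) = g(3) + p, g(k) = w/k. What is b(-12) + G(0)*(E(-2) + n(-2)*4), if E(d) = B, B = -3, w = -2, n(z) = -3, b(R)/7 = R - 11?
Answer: -151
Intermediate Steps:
b(R) = -77 + 7*R (b(R) = 7*(R - 11) = 7*(-11 + R) = -77 + 7*R)
g(k) = -2/k
E(d) = -3
G(p) = -⅔ + p (G(p) = -2/3 + p = -2*⅓ + p = -⅔ + p)
b(-12) + G(0)*(E(-2) + n(-2)*4) = (-77 + 7*(-12)) + (-⅔ + 0)*(-3 - 3*4) = (-77 - 84) - 2*(-3 - 12)/3 = -161 - ⅔*(-15) = -161 + 10 = -151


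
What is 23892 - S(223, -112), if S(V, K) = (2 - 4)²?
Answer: 23888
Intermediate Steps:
S(V, K) = 4 (S(V, K) = (-2)² = 4)
23892 - S(223, -112) = 23892 - 1*4 = 23892 - 4 = 23888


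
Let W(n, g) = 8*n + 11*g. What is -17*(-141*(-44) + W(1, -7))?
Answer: -104295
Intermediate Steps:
-17*(-141*(-44) + W(1, -7)) = -17*(-141*(-44) + (8*1 + 11*(-7))) = -17*(6204 + (8 - 77)) = -17*(6204 - 69) = -17*6135 = -104295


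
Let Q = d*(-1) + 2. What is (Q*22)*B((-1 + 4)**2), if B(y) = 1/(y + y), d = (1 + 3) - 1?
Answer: -11/9 ≈ -1.2222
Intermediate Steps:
d = 3 (d = 4 - 1 = 3)
B(y) = 1/(2*y)
Q = -1 (Q = 3*(-1) + 2 = -3 + 2 = -1)
(Q*22)*B((-1 + 4)**2) = (-1*22)*(1/(2*((-1 + 4)**2))) = -11/(3**2) = -11/9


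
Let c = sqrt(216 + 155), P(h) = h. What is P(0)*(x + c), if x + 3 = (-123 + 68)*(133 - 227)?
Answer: 0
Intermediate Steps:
x = 5167 (x = -3 + (-123 + 68)*(133 - 227) = -3 - 55*(-94) = -3 + 5170 = 5167)
c = sqrt(371) ≈ 19.261
P(0)*(x + c) = 0*(5167 + sqrt(371)) = 0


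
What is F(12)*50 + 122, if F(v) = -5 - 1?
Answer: -178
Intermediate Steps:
F(v) = -6
F(12)*50 + 122 = -6*50 + 122 = -300 + 122 = -178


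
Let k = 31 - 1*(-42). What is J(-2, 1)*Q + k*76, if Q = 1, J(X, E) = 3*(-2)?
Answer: 5542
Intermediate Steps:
J(X, E) = -6
k = 73 (k = 31 + 42 = 73)
J(-2, 1)*Q + k*76 = -6*1 + 73*76 = -6 + 5548 = 5542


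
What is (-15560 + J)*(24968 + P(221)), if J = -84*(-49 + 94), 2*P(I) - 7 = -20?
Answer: -482755410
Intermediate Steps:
P(I) = -13/2 (P(I) = 7/2 + (1/2)*(-20) = 7/2 - 10 = -13/2)
J = -3780 (J = -84*45 = -3780)
(-15560 + J)*(24968 + P(221)) = (-15560 - 3780)*(24968 - 13/2) = -19340*49923/2 = -482755410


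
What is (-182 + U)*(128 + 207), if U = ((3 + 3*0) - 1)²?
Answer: -59630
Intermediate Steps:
U = 4 (U = ((3 + 0) - 1)² = (3 - 1)² = 2² = 4)
(-182 + U)*(128 + 207) = (-182 + 4)*(128 + 207) = -178*335 = -59630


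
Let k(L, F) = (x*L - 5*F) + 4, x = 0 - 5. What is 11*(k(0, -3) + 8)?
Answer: 297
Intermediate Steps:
x = -5
k(L, F) = 4 - 5*F - 5*L (k(L, F) = (-5*L - 5*F) + 4 = (-5*F - 5*L) + 4 = 4 - 5*F - 5*L)
11*(k(0, -3) + 8) = 11*((4 - 5*(-3) - 5*0) + 8) = 11*((4 + 15 + 0) + 8) = 11*(19 + 8) = 11*27 = 297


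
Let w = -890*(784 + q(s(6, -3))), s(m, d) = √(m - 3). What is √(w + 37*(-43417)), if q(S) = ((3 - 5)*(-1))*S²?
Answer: I*√2309529 ≈ 1519.7*I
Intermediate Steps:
s(m, d) = √(-3 + m)
q(S) = 2*S² (q(S) = (-2*(-1))*S² = 2*S²)
w = -703100 (w = -890*(784 + 2*(√(-3 + 6))²) = -890*(784 + 2*(√3)²) = -890*(784 + 2*3) = -890*(784 + 6) = -890*790 = -703100)
√(w + 37*(-43417)) = √(-703100 + 37*(-43417)) = √(-703100 - 1606429) = √(-2309529) = I*√2309529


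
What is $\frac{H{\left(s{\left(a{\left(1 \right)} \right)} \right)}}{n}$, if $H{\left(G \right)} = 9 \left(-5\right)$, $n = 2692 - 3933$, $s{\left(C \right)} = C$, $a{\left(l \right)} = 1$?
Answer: $\frac{45}{1241} \approx 0.036261$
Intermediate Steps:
$n = -1241$
$H{\left(G \right)} = -45$
$\frac{H{\left(s{\left(a{\left(1 \right)} \right)} \right)}}{n} = - \frac{45}{-1241} = \left(-45\right) \left(- \frac{1}{1241}\right) = \frac{45}{1241}$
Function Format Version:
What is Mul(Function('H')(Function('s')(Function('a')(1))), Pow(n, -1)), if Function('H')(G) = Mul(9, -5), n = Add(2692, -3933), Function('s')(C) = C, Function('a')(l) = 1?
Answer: Rational(45, 1241) ≈ 0.036261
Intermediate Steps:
n = -1241
Function('H')(G) = -45
Mul(Function('H')(Function('s')(Function('a')(1))), Pow(n, -1)) = Mul(-45, Pow(-1241, -1)) = Mul(-45, Rational(-1, 1241)) = Rational(45, 1241)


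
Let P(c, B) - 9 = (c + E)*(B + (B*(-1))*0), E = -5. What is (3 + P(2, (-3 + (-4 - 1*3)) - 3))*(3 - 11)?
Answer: -408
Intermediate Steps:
P(c, B) = 9 + B*(-5 + c) (P(c, B) = 9 + (c - 5)*(B + (B*(-1))*0) = 9 + (-5 + c)*(B - B*0) = 9 + (-5 + c)*(B + 0) = 9 + (-5 + c)*B = 9 + B*(-5 + c))
(3 + P(2, (-3 + (-4 - 1*3)) - 3))*(3 - 11) = (3 + (9 - 5*((-3 + (-4 - 1*3)) - 3) + ((-3 + (-4 - 1*3)) - 3)*2))*(3 - 11) = (3 + (9 - 5*((-3 + (-4 - 3)) - 3) + ((-3 + (-4 - 3)) - 3)*2))*(-8) = (3 + (9 - 5*((-3 - 7) - 3) + ((-3 - 7) - 3)*2))*(-8) = (3 + (9 - 5*(-10 - 3) + (-10 - 3)*2))*(-8) = (3 + (9 - 5*(-13) - 13*2))*(-8) = (3 + (9 + 65 - 26))*(-8) = (3 + 48)*(-8) = 51*(-8) = -408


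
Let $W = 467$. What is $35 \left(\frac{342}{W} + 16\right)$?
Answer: $\frac{273490}{467} \approx 585.63$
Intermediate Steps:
$35 \left(\frac{342}{W} + 16\right) = 35 \left(\frac{342}{467} + 16\right) = 35 \cdot \frac{7814}{467} = \frac{273490}{467}$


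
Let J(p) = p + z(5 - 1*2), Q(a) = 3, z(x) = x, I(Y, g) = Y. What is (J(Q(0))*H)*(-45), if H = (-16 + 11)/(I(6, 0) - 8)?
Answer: -675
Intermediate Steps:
J(p) = 3 + p (J(p) = p + (5 - 1*2) = p + (5 - 2) = p + 3 = 3 + p)
H = 5/2 (H = (-16 + 11)/(6 - 8) = -5/(-2) = -5*(-1/2) = 5/2 ≈ 2.5000)
(J(Q(0))*H)*(-45) = ((3 + 3)*(5/2))*(-45) = (6*(5/2))*(-45) = 15*(-45) = -675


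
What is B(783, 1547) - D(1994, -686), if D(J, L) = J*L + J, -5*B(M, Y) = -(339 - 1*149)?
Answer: 1365928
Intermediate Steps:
B(M, Y) = 38 (B(M, Y) = -(-1)*(339 - 1*149)/5 = -(-1)*(339 - 149)/5 = -(-1)*190/5 = -1/5*(-190) = 38)
D(J, L) = J + J*L
B(783, 1547) - D(1994, -686) = 38 - 1994*(1 - 686) = 38 - 1994*(-685) = 38 - 1*(-1365890) = 38 + 1365890 = 1365928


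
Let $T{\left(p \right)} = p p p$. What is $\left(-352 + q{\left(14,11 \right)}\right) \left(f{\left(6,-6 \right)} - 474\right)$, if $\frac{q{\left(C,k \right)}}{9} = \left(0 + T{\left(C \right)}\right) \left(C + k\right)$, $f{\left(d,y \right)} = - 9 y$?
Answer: $-259160160$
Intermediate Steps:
$T{\left(p \right)} = p^{3}$ ($T{\left(p \right)} = p p^{2} = p^{3}$)
$q{\left(C,k \right)} = 9 C^{3} \left(C + k\right)$ ($q{\left(C,k \right)} = 9 \left(0 + C^{3}\right) \left(C + k\right) = 9 C^{3} \left(C + k\right)$)
$\left(-352 + q{\left(14,11 \right)}\right) \left(f{\left(6,-6 \right)} - 474\right) = \left(-352 + 9 \cdot 14^{3} \left(14 + 11\right)\right) \left(\left(-9\right) \left(-6\right) - 474\right) = \left(-352 + 9 \cdot 2744 \cdot 25\right) \left(54 - 474\right) = \left(-352 + 617400\right) \left(-420\right) = 617048 \left(-420\right) = -259160160$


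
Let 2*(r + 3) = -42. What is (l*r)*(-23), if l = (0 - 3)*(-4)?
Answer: 6624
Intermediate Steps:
r = -24 (r = -3 + (½)*(-42) = -3 - 21 = -24)
l = 12 (l = -3*(-4) = 12)
(l*r)*(-23) = (12*(-24))*(-23) = -288*(-23) = 6624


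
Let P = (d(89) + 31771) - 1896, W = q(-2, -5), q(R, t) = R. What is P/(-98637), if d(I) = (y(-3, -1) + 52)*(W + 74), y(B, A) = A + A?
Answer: -33475/98637 ≈ -0.33938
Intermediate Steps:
W = -2
y(B, A) = 2*A
d(I) = 3600 (d(I) = (2*(-1) + 52)*(-2 + 74) = (-2 + 52)*72 = 50*72 = 3600)
P = 33475 (P = (3600 + 31771) - 1896 = 35371 - 1896 = 33475)
P/(-98637) = 33475/(-98637) = 33475*(-1/98637) = -33475/98637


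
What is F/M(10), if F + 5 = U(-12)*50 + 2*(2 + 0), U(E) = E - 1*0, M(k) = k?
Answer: -601/10 ≈ -60.100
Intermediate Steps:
U(E) = E (U(E) = E + 0 = E)
F = -601 (F = -5 + (-12*50 + 2*(2 + 0)) = -5 + (-600 + 2*2) = -5 + (-600 + 4) = -5 - 596 = -601)
F/M(10) = -601/10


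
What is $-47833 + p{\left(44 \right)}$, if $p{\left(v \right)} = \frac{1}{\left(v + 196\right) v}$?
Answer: $- \frac{505116479}{10560} \approx -47833.0$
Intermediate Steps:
$p{\left(v \right)} = \frac{1}{v \left(196 + v\right)}$ ($p{\left(v \right)} = \frac{1}{\left(196 + v\right) v} = \frac{1}{v \left(196 + v\right)}$)
$-47833 + p{\left(44 \right)} = -47833 + \frac{1}{44 \left(196 + 44\right)} = -47833 + \frac{1}{44 \cdot 240} = -47833 + \frac{1}{44} \cdot \frac{1}{240} = -47833 + \frac{1}{10560} = - \frac{505116479}{10560}$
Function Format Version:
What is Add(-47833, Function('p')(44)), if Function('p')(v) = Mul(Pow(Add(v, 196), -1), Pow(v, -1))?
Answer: Rational(-505116479, 10560) ≈ -47833.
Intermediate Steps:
Function('p')(v) = Mul(Pow(v, -1), Pow(Add(196, v), -1)) (Function('p')(v) = Mul(Pow(Add(196, v), -1), Pow(v, -1)) = Mul(Pow(v, -1), Pow(Add(196, v), -1)))
Add(-47833, Function('p')(44)) = Add(-47833, Mul(Pow(44, -1), Pow(Add(196, 44), -1))) = Add(-47833, Mul(Rational(1, 44), Pow(240, -1))) = Add(-47833, Mul(Rational(1, 44), Rational(1, 240))) = Add(-47833, Rational(1, 10560)) = Rational(-505116479, 10560)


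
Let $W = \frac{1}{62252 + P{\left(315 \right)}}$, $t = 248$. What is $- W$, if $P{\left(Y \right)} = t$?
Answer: $- \frac{1}{62500} \approx -1.6 \cdot 10^{-5}$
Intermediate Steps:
$P{\left(Y \right)} = 248$
$W = \frac{1}{62500}$ ($W = \frac{1}{62252 + 248} = \frac{1}{62500} \approx 1.6 \cdot 10^{-5}$)
$- W = \left(-1\right) \frac{1}{62500} = - \frac{1}{62500}$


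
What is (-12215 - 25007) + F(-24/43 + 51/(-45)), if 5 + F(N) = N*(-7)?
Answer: -24003778/645 ≈ -37215.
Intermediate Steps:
F(N) = -5 - 7*N (F(N) = -5 + N*(-7) = -5 - 7*N)
(-12215 - 25007) + F(-24/43 + 51/(-45)) = (-12215 - 25007) + (-5 - 7*(-24/43 + 51/(-45))) = -37222 + (-5 - 7*(-24*1/43 + 51*(-1/45))) = -37222 + (-5 - 7*(-24/43 - 17/15)) = -37222 + (-5 - 7*(-1091/645)) = -37222 + (-5 + 7637/645) = -37222 + 4412/645 = -24003778/645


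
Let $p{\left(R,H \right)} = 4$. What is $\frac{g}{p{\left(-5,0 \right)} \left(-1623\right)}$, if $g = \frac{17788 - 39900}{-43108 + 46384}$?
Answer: $\frac{1382}{1329237} \approx 0.0010397$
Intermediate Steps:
$g = - \frac{5528}{819}$ ($g = - \frac{22112}{3276} = \left(-22112\right) \frac{1}{3276} = - \frac{5528}{819} \approx -6.7497$)
$\frac{g}{p{\left(-5,0 \right)} \left(-1623\right)} = - \frac{5528}{819 \cdot 4 \left(-1623\right)} = - \frac{5528}{819 \left(-6492\right)} = \left(- \frac{5528}{819}\right) \left(- \frac{1}{6492}\right) = \frac{1382}{1329237}$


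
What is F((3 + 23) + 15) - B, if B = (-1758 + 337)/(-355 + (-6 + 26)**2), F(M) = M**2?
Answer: 77066/45 ≈ 1712.6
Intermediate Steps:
B = -1421/45 (B = -1421/(-355 + 20**2) = -1421/(-355 + 400) = -1421/45 ≈ -31.578)
F((3 + 23) + 15) - B = ((3 + 23) + 15)**2 - 1*(-1421/45) = (26 + 15)**2 + 1421/45 = 41**2 + 1421/45 = 1681 + 1421/45 = 77066/45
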